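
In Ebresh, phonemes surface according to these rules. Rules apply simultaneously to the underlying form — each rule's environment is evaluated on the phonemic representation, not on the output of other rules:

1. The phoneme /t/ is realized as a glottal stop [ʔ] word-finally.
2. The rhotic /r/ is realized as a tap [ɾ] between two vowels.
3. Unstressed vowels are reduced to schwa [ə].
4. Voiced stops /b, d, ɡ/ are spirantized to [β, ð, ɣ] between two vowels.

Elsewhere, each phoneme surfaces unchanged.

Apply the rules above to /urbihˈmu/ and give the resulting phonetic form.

Rule 3 applies to /u/ (word-initial: in an unstressed syllable) → [ə].
/r/ — between /u/ and /b/; rule 2 does not apply here → [r].
/b/ — between /r/ and /i/; rule 4 does not apply here → [b].
Rule 3 applies to /i/ (between /b/ and /h/: in an unstressed syllable) → [ə].
/h/ — not in any rule's target class → [h].
/m/ (between /h/ and /u/): no rule targets it → [m].
/u/ (word-final) fails the environment for rule 3, so it stays [u].

[ərbəhˈmu]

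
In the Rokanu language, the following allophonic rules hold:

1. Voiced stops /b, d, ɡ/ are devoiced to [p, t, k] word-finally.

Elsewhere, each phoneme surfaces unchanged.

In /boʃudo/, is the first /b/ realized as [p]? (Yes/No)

/b/ (word-initial) is in the target of rule 1 but the environment (word-finally) is not met → [b].
The actual realization is [b], not [p].

No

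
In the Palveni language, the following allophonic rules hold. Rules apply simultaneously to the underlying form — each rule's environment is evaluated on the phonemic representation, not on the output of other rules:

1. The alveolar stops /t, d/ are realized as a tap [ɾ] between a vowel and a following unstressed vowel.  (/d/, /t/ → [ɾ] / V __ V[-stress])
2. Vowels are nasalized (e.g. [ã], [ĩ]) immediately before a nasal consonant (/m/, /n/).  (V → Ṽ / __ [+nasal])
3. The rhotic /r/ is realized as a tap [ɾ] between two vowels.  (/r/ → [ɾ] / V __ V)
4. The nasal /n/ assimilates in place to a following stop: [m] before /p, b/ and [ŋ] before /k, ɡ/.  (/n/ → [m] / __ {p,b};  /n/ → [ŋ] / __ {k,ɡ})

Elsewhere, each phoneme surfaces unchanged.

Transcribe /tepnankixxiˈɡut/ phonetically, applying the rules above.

[tepnãŋkixxiˈɡut]

/t/ — word-initial; rule 1 does not apply here → [t].
/e/ — between /t/ and /p/; rule 2 does not apply here → [e].
/p/ (between /e/ and /n/): no rule targets it → [p].
/n/ (between /p/ and /a/) fails the environment for rule 4, so it stays [n].
/a/ (between /n/ and /n/) occurs before a nasal consonant → [ã] by rule 2.
/n/ (between /a/ and /k/): before a labial or velar stop, so rule 4 applies → [ŋ].
/k/ (between /n/ and /i/) is unaffected → [k].
/i/ — between /k/ and /x/; rule 2 does not apply here → [i].
/x/ stays [x].
/x/ — not in any rule's target class → [x].
/i/ (between /x/ and /ɡ/): rule 2 targets it, but not before a nasal consonant → unchanged [i].
/ɡ/ — not in any rule's target class → [ɡ].
/u/ — between /ɡ/ and /t/; rule 2 does not apply here → [u].
/t/ (word-final) fails the environment for rule 1, so it stays [t].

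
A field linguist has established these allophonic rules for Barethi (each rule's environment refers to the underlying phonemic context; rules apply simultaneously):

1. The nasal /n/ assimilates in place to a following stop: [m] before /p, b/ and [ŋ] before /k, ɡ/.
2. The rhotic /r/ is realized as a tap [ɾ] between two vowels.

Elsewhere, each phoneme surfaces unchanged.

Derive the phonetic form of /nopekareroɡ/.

/n/ — word-initial; rule 1 does not apply here → [n].
/o/ stays [o].
/p/ stays [p].
/e/ stays [e].
/k/ (between /e/ and /a/): no rule targets it → [k].
/a/ (between /k/ and /r/) is unaffected → [a].
/r/ (between /a/ and /e/): between two vowels, so rule 2 applies → [ɾ].
/e/ (between /r/ and /r/) is unaffected → [e].
/r/ (between /e/ and /o/): between two vowels, so rule 2 applies → [ɾ].
/o/ — not in any rule's target class → [o].
/ɡ/ stays [ɡ].

[nopekaɾeɾoɡ]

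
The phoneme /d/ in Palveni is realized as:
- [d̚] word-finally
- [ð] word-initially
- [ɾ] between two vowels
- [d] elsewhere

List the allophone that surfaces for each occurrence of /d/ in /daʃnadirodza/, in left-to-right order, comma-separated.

Occurrence 1 (position 1): word-initially → [ð].
Occurrence 2 (position 6): between two vowels → [ɾ].
Occurrence 3 (position 10): no conditioning environment matches → elsewhere allophone [d].

[ð], [ɾ], [d]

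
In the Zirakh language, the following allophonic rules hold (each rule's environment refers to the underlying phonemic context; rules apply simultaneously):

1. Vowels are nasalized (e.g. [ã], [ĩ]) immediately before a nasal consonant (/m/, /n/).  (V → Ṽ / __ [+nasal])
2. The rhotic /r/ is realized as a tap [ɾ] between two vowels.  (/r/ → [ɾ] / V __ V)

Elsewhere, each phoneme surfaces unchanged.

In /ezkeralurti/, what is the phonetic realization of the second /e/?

/e/ (between /k/ and /r/) fails the environment for rule 1, so it stays [e].

[e]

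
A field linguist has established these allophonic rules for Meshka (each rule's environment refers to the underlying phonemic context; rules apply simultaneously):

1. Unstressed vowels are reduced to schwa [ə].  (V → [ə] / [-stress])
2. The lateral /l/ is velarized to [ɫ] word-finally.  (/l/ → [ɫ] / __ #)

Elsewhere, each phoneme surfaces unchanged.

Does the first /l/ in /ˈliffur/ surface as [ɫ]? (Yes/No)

/l/ (word-initial) is in the target of rule 2 but the environment (word-finally) is not met → [l].
The actual realization is [l], not [ɫ].

No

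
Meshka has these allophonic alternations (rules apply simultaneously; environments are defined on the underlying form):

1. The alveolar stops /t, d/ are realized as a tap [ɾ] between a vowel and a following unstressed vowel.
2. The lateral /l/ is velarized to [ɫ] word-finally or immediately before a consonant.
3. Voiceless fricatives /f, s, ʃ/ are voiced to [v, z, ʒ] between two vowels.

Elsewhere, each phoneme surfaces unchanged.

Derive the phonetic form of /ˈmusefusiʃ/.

[ˈmuzevuziʃ]

/s/ (between /u/ and /e/) occurs between two vowels → [z] by rule 3.
/f/ (between /e/ and /u/) occurs between two vowels → [v] by rule 3.
/s/ (between /u/ and /i/): between two vowels, so rule 3 applies → [z].
/ʃ/ (word-final) is in the target of rule 3 but the environment (between two vowels) is not met → [ʃ].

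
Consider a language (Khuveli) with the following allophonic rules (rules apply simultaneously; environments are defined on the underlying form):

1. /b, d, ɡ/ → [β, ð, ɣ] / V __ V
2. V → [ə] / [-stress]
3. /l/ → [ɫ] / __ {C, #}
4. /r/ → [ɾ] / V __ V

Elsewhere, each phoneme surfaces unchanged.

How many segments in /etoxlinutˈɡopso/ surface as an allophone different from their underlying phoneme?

5

Segments that undergo a rule: /e/ → [ə] (rule 2); /o/ → [ə] (rule 2); /i/ → [ə] (rule 2); /u/ → [ə] (rule 2); /o/ → [ə] (rule 2).
All other segments surface unchanged.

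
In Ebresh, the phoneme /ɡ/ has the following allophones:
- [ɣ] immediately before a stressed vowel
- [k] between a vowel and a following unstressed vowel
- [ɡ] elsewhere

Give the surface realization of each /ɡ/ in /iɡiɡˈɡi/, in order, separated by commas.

Occurrence 1 (position 2): between a vowel and a following unstressed vowel → [k].
Occurrence 2 (position 4): no conditioning environment matches → elsewhere allophone [ɡ].
Occurrence 3 (position 5): immediately before a stressed vowel → [ɣ].

[k], [ɡ], [ɣ]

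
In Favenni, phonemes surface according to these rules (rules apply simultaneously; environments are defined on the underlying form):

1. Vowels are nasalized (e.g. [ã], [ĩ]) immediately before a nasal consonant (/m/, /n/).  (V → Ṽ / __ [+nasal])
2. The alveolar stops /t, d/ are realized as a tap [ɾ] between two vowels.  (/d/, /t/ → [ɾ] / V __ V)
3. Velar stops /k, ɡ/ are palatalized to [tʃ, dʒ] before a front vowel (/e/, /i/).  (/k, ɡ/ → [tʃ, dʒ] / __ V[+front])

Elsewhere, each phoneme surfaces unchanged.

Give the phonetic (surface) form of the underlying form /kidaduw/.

/k/ meets the environment for rule 3 (before a front vowel) → [tʃ].
/i/ (between /k/ and /d/) is in the target of rule 1 but the environment (before a nasal consonant) is not met → [i].
Rule 2 applies to /d/ (between /i/ and /a/: between two vowels) → [ɾ].
/a/ (between /d/ and /d/) fails the environment for rule 1, so it stays [a].
/d/ — between /a/ and /u/, between two vowels — surfaces as [ɾ] (rule 2).
/u/ (between /d/ and /w/): rule 1 targets it, but not before a nasal consonant → unchanged [u].
/w/ (word-final) is unaffected → [w].

[tʃiɾaɾuw]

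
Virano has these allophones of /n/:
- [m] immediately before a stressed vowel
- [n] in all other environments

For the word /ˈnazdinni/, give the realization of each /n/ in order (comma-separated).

[m], [n], [n]

Occurrence 1 (position 1): immediately before a stressed vowel → [m].
Occurrence 2 (position 6): no conditioning environment matches → elsewhere allophone [n].
Occurrence 3 (position 7): no conditioning environment matches → elsewhere allophone [n].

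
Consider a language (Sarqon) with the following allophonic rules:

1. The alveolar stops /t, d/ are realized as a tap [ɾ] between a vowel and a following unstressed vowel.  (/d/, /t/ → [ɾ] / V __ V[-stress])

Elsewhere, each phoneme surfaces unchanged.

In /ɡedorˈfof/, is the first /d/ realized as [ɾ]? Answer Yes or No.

Yes

Rule 1 applies to /d/ (between /e/ and /o/: between a vowel and a following unstressed vowel) → [ɾ].
The actual realization is [ɾ], which matches [ɾ].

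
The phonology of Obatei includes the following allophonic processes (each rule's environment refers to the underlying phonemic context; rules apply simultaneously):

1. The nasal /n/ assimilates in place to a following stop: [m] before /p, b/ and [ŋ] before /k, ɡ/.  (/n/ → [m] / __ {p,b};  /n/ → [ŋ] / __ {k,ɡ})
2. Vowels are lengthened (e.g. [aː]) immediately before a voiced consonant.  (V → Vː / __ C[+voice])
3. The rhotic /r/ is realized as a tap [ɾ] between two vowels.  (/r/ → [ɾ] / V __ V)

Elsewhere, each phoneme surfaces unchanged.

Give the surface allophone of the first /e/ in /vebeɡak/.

[eː]

Rule 2 applies to /e/ (between /v/ and /b/: before a voiced consonant) → [eː].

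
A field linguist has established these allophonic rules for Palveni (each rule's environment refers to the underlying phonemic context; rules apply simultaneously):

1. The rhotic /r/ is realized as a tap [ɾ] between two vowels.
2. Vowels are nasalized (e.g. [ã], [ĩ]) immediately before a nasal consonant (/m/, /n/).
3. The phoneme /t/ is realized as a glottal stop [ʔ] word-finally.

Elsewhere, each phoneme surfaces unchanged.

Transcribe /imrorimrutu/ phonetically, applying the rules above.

[ĩmroɾĩmrutu]

Rule 2 applies to /i/ (word-initial: before a nasal consonant) → [ĩ].
/m/ stays [m].
/r/ (between /m/ and /o/) fails the environment for rule 1, so it stays [r].
/o/ — between /r/ and /r/; rule 2 does not apply here → [o].
/r/ — between /o/ and /i/, between two vowels — surfaces as [ɾ] (rule 1).
/i/ — between /r/ and /m/, before a nasal consonant — surfaces as [ĩ] (rule 2).
/m/ stays [m].
/r/ — between /m/ and /u/; rule 1 does not apply here → [r].
/u/ (between /r/ and /t/) fails the environment for rule 2, so it stays [u].
/t/ (between /u/ and /u/) is in the target of rule 3 but the environment (word-finally) is not met → [t].
/u/ (word-final) is in the target of rule 2 but the environment (before a nasal consonant) is not met → [u].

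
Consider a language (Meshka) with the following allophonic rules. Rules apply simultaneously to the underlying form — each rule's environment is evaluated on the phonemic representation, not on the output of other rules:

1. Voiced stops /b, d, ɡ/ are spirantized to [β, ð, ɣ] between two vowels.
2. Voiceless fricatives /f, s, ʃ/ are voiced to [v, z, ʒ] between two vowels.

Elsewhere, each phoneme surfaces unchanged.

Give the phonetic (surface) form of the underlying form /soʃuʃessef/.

[soʒuʒessef]

/s/ (word-initial): rule 2 targets it, but not between two vowels → unchanged [s].
/o/ (between /s/ and /ʃ/): no rule targets it → [o].
/ʃ/ meets the environment for rule 2 (between two vowels) → [ʒ].
/u/ stays [u].
Rule 2 applies to /ʃ/ (between /u/ and /e/: between two vowels) → [ʒ].
/e/ (between /ʃ/ and /s/) is unaffected → [e].
/s/ (between /e/ and /s/): rule 2 targets it, but not between two vowels → unchanged [s].
/s/ (between /s/ and /e/) is in the target of rule 2 but the environment (between two vowels) is not met → [s].
/e/ — not in any rule's target class → [e].
/f/ (word-final) fails the environment for rule 2, so it stays [f].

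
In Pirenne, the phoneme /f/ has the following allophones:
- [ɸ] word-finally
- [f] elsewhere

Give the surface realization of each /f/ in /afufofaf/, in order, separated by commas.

[f], [f], [f], [ɸ]

Occurrence 1 (position 2): no conditioning environment matches → elsewhere allophone [f].
Occurrence 2 (position 4): no conditioning environment matches → elsewhere allophone [f].
Occurrence 3 (position 6): no conditioning environment matches → elsewhere allophone [f].
Occurrence 4 (position 8): word-finally → [ɸ].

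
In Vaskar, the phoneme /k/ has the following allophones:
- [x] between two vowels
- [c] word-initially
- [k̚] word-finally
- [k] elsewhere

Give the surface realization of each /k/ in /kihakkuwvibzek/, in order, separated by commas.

Occurrence 1 (position 1): word-initially → [c].
Occurrence 2 (position 5): no conditioning environment matches → elsewhere allophone [k].
Occurrence 3 (position 6): no conditioning environment matches → elsewhere allophone [k].
Occurrence 4 (position 14): word-finally → [k̚].

[c], [k], [k], [k̚]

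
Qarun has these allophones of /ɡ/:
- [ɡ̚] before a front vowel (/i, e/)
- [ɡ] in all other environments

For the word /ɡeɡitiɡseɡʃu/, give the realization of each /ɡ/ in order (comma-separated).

Occurrence 1 (position 1): before a front vowel (/i, e/) → [ɡ̚].
Occurrence 2 (position 3): before a front vowel (/i, e/) → [ɡ̚].
Occurrence 3 (position 7): no conditioning environment matches → elsewhere allophone [ɡ].
Occurrence 4 (position 10): no conditioning environment matches → elsewhere allophone [ɡ].

[ɡ̚], [ɡ̚], [ɡ], [ɡ]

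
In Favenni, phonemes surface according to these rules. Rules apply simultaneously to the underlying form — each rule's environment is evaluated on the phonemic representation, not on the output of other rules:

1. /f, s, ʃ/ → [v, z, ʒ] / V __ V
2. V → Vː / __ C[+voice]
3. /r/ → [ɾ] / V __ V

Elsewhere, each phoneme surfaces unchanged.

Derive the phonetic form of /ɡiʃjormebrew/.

/ɡ/ — not in any rule's target class → [ɡ].
/i/ (between /ɡ/ and /ʃ/) is in the target of rule 2 but the environment (before a voiced consonant) is not met → [i].
/ʃ/ (between /i/ and /j/): rule 1 targets it, but not between two vowels → unchanged [ʃ].
/j/ — not in any rule's target class → [j].
/o/ meets the environment for rule 2 (before a voiced consonant) → [oː].
/r/ (between /o/ and /m/) is in the target of rule 3 but the environment (between two vowels) is not met → [r].
/m/ (between /r/ and /e/) is unaffected → [m].
/e/ — between /m/ and /b/, before a voiced consonant — surfaces as [eː] (rule 2).
/b/ (between /e/ and /r/): no rule targets it → [b].
/r/ — between /b/ and /e/; rule 3 does not apply here → [r].
/e/ (between /r/ and /w/) occurs before a voiced consonant → [eː] by rule 2.
/w/ stays [w].

[ɡiʃjoːrmeːbreːw]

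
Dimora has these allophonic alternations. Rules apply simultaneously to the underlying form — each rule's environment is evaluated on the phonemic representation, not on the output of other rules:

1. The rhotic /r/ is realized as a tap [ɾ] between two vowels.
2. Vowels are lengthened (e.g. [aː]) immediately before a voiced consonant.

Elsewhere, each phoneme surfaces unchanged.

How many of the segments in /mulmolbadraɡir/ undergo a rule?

5

Segments that undergo a rule: /u/ → [uː] (rule 2); /o/ → [oː] (rule 2); /a/ → [aː] (rule 2); /a/ → [aː] (rule 2); /i/ → [iː] (rule 2).
All other segments surface unchanged.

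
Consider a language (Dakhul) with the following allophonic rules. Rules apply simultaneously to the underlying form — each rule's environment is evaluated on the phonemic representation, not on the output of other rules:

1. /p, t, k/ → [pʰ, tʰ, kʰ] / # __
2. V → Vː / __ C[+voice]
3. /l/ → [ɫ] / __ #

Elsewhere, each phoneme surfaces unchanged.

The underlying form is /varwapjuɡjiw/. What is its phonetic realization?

[vaːrwapjuːɡjiːw]

/v/ (word-initial) is unaffected → [v].
/a/ meets the environment for rule 2 (before a voiced consonant) → [aː].
/r/ stays [r].
/w/ — not in any rule's target class → [w].
/a/ (between /w/ and /p/): rule 2 targets it, but not before a voiced consonant → unchanged [a].
/p/ (between /a/ and /j/) fails the environment for rule 1, so it stays [p].
/j/ (between /p/ and /u/) is unaffected → [j].
/u/ — between /j/ and /ɡ/, before a voiced consonant — surfaces as [uː] (rule 2).
/ɡ/ (between /u/ and /j/): no rule targets it → [ɡ].
/j/ — not in any rule's target class → [j].
/i/ (between /j/ and /w/) occurs before a voiced consonant → [iː] by rule 2.
/w/ stays [w].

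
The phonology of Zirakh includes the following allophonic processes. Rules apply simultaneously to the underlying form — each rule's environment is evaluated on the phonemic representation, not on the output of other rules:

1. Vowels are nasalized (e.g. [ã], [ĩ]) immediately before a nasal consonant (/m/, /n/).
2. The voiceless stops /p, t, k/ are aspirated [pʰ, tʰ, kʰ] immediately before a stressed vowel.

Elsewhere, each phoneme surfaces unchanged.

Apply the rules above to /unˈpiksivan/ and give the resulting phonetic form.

[ũnˈpʰiksivãn]

/u/ (word-initial): before a nasal consonant, so rule 1 applies → [ũ].
/n/ (between /u/ and /p/) is unaffected → [n].
/p/ (between /n/ and /i/): immediately before a stressed vowel, so rule 2 applies → [pʰ].
/i/ (between /p/ and /k/): rule 1 targets it, but not before a nasal consonant → unchanged [i].
/k/ (between /i/ and /s/): rule 2 targets it, but not immediately before a stressed vowel → unchanged [k].
/s/ stays [s].
/i/ (between /s/ and /v/) fails the environment for rule 1, so it stays [i].
/v/ (between /i/ and /a/): no rule targets it → [v].
/a/ (between /v/ and /n/) occurs before a nasal consonant → [ã] by rule 1.
/n/ stays [n].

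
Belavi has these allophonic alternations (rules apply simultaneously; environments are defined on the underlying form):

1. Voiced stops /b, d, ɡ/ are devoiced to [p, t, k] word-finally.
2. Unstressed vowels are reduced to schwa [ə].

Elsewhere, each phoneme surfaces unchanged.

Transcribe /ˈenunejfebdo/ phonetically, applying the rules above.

/e/ — word-initial; rule 2 does not apply here → [e].
/n/ (between /e/ and /u/): no rule targets it → [n].
Rule 2 applies to /u/ (between /n/ and /n/: in an unstressed syllable) → [ə].
/n/ (between /u/ and /e/): no rule targets it → [n].
/e/ (between /n/ and /j/): in an unstressed syllable, so rule 2 applies → [ə].
/j/ (between /e/ and /f/): no rule targets it → [j].
/f/ — not in any rule's target class → [f].
/e/ (between /f/ and /b/) occurs in an unstressed syllable → [ə] by rule 2.
/b/ (between /e/ and /d/) fails the environment for rule 1, so it stays [b].
/d/ (between /b/ and /o/) is in the target of rule 1 but the environment (word-finally) is not met → [d].
/o/ (word-final): in an unstressed syllable, so rule 2 applies → [ə].

[ˈenənəjfəbdə]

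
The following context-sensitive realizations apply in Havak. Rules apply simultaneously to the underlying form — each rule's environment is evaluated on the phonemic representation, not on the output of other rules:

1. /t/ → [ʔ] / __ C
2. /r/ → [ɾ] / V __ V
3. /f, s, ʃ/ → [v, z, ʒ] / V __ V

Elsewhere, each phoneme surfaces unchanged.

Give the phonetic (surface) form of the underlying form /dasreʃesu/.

[dasreʒezu]

/d/ — not in any rule's target class → [d].
/a/ — not in any rule's target class → [a].
/s/ — between /a/ and /r/; rule 3 does not apply here → [s].
/r/ (between /s/ and /e/) is in the target of rule 2 but the environment (between two vowels) is not met → [r].
/e/ — not in any rule's target class → [e].
/ʃ/ — between /e/ and /e/, between two vowels — surfaces as [ʒ] (rule 3).
/e/ — not in any rule's target class → [e].
Rule 3 applies to /s/ (between /e/ and /u/: between two vowels) → [z].
/u/ — not in any rule's target class → [u].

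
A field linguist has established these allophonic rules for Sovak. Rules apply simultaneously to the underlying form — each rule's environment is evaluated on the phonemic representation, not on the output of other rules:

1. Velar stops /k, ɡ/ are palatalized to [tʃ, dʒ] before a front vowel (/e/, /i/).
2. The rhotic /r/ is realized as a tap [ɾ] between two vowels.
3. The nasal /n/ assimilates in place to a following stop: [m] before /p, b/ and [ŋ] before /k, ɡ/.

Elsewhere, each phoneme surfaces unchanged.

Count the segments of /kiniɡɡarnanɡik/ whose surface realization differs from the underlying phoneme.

3

Segments that undergo a rule: /k/ → [tʃ] (rule 1); /n/ → [ŋ] (rule 3); /ɡ/ → [dʒ] (rule 1).
All other segments surface unchanged.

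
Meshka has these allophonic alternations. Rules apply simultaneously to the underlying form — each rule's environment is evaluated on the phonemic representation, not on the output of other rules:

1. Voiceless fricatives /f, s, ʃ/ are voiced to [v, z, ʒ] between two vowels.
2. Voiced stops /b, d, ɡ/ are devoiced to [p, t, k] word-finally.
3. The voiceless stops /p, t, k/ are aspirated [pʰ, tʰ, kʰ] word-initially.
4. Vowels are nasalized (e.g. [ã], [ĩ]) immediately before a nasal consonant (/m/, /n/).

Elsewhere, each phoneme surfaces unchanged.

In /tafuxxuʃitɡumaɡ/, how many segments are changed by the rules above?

5

Segments that undergo a rule: /t/ → [tʰ] (rule 3); /f/ → [v] (rule 1); /ʃ/ → [ʒ] (rule 1); /u/ → [ũ] (rule 4); /ɡ/ → [k] (rule 2).
All other segments surface unchanged.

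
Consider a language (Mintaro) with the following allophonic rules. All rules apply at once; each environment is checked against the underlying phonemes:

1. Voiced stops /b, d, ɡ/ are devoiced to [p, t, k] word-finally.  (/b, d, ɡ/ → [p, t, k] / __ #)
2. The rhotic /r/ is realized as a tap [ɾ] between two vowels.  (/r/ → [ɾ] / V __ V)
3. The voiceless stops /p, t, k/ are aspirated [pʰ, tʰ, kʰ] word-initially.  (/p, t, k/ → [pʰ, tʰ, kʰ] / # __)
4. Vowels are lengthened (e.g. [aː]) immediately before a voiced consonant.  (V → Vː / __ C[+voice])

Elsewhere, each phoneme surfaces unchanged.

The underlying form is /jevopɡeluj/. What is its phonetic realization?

/j/ (word-initial): no rule targets it → [j].
Rule 4 applies to /e/ (between /j/ and /v/: before a voiced consonant) → [eː].
/v/ (between /e/ and /o/): no rule targets it → [v].
/o/ — between /v/ and /p/; rule 4 does not apply here → [o].
/p/ (between /o/ and /ɡ/) is in the target of rule 3 but the environment (word-initially) is not met → [p].
/ɡ/ (between /p/ and /e/) is in the target of rule 1 but the environment (word-finally) is not met → [ɡ].
/e/ (between /ɡ/ and /l/): before a voiced consonant, so rule 4 applies → [eː].
/l/ (between /e/ and /u/) is unaffected → [l].
/u/ — between /l/ and /j/, before a voiced consonant — surfaces as [uː] (rule 4).
/j/ (word-final) is unaffected → [j].

[jeːvopɡeːluːj]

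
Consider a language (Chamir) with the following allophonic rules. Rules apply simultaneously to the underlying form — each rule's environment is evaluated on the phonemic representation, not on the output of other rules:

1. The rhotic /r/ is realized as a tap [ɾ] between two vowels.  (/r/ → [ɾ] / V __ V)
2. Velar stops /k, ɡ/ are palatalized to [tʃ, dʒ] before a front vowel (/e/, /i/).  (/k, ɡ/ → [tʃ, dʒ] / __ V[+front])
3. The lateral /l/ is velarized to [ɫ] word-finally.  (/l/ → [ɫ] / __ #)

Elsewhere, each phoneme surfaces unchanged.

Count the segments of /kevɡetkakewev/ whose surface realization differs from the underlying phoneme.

Segments that undergo a rule: /k/ → [tʃ] (rule 2); /ɡ/ → [dʒ] (rule 2); /k/ → [tʃ] (rule 2).
All other segments surface unchanged.

3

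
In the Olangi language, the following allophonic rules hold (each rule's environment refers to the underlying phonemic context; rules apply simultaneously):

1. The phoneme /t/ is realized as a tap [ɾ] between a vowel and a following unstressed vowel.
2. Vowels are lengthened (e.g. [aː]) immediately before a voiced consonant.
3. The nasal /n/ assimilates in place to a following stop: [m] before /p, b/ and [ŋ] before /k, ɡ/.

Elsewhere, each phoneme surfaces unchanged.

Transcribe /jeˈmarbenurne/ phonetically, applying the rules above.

/j/ (word-initial): no rule targets it → [j].
/e/ (between /j/ and /m/) occurs before a voiced consonant → [eː] by rule 2.
/m/ stays [m].
/a/ — between /m/ and /r/, before a voiced consonant — surfaces as [aː] (rule 2).
/r/ (between /a/ and /b/) is unaffected → [r].
/b/ stays [b].
/e/ (between /b/ and /n/) occurs before a voiced consonant → [eː] by rule 2.
/n/ (between /e/ and /u/) fails the environment for rule 3, so it stays [n].
Rule 2 applies to /u/ (between /n/ and /r/: before a voiced consonant) → [uː].
/r/ (between /u/ and /n/) is unaffected → [r].
/n/ (between /r/ and /e/) is in the target of rule 3 but the environment (before a labial or velar stop) is not met → [n].
/e/ (word-final) is in the target of rule 2 but the environment (before a voiced consonant) is not met → [e].

[jeːˈmaːrbeːnuːrne]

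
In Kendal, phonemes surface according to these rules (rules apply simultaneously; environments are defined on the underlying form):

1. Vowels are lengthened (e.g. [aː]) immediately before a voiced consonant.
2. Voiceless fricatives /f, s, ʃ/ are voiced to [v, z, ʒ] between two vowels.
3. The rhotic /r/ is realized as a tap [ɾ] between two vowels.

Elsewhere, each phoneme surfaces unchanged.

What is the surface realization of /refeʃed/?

/r/ — word-initial; rule 3 does not apply here → [r].
/e/ (between /r/ and /f/) is in the target of rule 1 but the environment (before a voiced consonant) is not met → [e].
/f/ (between /e/ and /e/): between two vowels, so rule 2 applies → [v].
/e/ (between /f/ and /ʃ/): rule 1 targets it, but not before a voiced consonant → unchanged [e].
Rule 2 applies to /ʃ/ (between /e/ and /e/: between two vowels) → [ʒ].
/e/ (between /ʃ/ and /d/) occurs before a voiced consonant → [eː] by rule 1.
/d/ (word-final) is unaffected → [d].

[reveʒeːd]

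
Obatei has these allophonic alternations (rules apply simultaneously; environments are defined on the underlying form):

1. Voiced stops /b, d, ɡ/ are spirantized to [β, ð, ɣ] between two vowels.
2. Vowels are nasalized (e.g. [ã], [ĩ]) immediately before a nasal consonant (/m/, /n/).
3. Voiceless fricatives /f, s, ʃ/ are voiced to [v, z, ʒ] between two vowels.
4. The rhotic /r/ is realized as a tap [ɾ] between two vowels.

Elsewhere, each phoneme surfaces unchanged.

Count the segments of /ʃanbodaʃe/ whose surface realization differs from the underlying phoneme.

Segments that undergo a rule: /a/ → [ã] (rule 2); /d/ → [ð] (rule 1); /ʃ/ → [ʒ] (rule 3).
All other segments surface unchanged.

3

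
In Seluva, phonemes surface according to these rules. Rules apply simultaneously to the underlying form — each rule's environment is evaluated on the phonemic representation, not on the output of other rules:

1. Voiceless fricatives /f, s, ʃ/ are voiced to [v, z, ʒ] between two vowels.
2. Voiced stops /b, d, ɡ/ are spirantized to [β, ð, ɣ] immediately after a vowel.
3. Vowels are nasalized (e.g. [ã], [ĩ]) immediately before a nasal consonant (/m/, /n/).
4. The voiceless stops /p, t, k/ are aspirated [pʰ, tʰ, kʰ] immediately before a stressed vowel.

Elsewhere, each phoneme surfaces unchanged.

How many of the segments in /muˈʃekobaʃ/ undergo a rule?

Segments that undergo a rule: /ʃ/ → [ʒ] (rule 1); /b/ → [β] (rule 2).
All other segments surface unchanged.

2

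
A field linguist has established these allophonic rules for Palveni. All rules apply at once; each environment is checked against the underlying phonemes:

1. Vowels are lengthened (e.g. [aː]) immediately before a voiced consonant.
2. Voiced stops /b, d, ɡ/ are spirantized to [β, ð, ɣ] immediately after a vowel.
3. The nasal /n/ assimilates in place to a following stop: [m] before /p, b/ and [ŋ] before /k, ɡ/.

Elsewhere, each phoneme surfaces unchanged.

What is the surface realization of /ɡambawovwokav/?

[ɡaːmbaːwoːvwokaːv]

/ɡ/ (word-initial) fails the environment for rule 2, so it stays [ɡ].
/a/ (between /ɡ/ and /m/): before a voiced consonant, so rule 1 applies → [aː].
/m/ stays [m].
/b/ (between /m/ and /a/) is in the target of rule 2 but the environment (immediately after a vowel) is not met → [b].
/a/ (between /b/ and /w/): before a voiced consonant, so rule 1 applies → [aː].
/w/ (between /a/ and /o/): no rule targets it → [w].
/o/ — between /w/ and /v/, before a voiced consonant — surfaces as [oː] (rule 1).
/v/ (between /o/ and /w/): no rule targets it → [v].
/w/ stays [w].
/o/ (between /w/ and /k/) is in the target of rule 1 but the environment (before a voiced consonant) is not met → [o].
/k/ — not in any rule's target class → [k].
Rule 1 applies to /a/ (between /k/ and /v/: before a voiced consonant) → [aː].
/v/ (word-final) is unaffected → [v].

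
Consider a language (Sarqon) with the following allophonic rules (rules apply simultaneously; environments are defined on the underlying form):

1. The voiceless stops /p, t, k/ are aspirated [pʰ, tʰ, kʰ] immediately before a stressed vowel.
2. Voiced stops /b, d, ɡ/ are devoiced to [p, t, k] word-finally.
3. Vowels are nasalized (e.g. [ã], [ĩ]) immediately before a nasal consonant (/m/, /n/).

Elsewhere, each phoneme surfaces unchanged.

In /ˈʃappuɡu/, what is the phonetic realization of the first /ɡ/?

[ɡ]

/ɡ/ (between /u/ and /u/) is in the target of rule 2 but the environment (word-finally) is not met → [ɡ].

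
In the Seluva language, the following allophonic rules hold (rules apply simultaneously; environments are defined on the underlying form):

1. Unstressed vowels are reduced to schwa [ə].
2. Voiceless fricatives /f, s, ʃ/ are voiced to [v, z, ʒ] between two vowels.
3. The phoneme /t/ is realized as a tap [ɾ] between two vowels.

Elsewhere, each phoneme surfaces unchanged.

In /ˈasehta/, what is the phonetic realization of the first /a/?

/a/ (word-initial): rule 1 targets it, but not in an unstressed syllable → unchanged [a].

[a]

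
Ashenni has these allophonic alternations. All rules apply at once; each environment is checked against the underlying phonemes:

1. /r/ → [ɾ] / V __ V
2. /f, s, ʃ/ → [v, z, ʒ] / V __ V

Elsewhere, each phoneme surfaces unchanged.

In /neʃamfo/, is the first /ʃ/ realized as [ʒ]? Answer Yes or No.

/ʃ/ (between /e/ and /a/) occurs between two vowels → [ʒ] by rule 2.
The actual realization is [ʒ], which matches [ʒ].

Yes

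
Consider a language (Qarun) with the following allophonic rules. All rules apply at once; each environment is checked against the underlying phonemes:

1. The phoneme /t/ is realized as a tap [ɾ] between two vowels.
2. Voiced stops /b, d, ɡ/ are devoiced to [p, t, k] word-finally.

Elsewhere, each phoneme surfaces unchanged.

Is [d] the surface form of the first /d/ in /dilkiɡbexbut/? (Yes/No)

/d/ (word-initial) fails the environment for rule 2, so it stays [d].
The actual realization is [d], which matches [d].

Yes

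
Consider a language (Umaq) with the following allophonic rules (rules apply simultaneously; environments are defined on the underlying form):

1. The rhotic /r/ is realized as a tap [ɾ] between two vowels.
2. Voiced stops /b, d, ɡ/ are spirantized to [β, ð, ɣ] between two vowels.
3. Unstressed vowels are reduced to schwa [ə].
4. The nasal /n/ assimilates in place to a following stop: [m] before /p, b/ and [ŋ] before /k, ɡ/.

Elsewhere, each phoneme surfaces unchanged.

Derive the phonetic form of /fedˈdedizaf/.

[fədˈdeðəzəf]

/f/ stays [f].
/e/ meets the environment for rule 3 (in an unstressed syllable) → [ə].
/d/ — between /e/ and /d/; rule 2 does not apply here → [d].
/d/ (between /d/ and /e/) fails the environment for rule 2, so it stays [d].
/e/ (between /d/ and /d/): rule 3 targets it, but not in an unstressed syllable → unchanged [e].
Rule 2 applies to /d/ (between /e/ and /i/: between two vowels) → [ð].
/i/ (between /d/ and /z/): in an unstressed syllable, so rule 3 applies → [ə].
/z/ — not in any rule's target class → [z].
Rule 3 applies to /a/ (between /z/ and /f/: in an unstressed syllable) → [ə].
/f/ (word-final) is unaffected → [f].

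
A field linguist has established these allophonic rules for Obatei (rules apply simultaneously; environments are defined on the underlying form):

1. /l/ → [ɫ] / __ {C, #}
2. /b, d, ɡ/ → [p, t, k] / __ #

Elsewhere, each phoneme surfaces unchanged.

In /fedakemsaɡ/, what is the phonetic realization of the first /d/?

[d]

/d/ (between /e/ and /a/) is in the target of rule 2 but the environment (word-finally) is not met → [d].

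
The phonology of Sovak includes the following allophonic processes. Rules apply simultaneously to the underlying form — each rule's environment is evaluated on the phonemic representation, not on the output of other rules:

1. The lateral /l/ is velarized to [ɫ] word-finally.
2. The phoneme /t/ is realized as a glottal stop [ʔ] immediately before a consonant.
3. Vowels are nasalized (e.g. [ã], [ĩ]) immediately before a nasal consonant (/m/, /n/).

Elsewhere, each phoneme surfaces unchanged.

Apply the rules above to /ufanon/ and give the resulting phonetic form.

/u/ (word-initial): rule 3 targets it, but not before a nasal consonant → unchanged [u].
/f/ — not in any rule's target class → [f].
/a/ — between /f/ and /n/, before a nasal consonant — surfaces as [ã] (rule 3).
/n/ stays [n].
/o/ — between /n/ and /n/, before a nasal consonant — surfaces as [õ] (rule 3).
/n/ — not in any rule's target class → [n].

[ufãnõn]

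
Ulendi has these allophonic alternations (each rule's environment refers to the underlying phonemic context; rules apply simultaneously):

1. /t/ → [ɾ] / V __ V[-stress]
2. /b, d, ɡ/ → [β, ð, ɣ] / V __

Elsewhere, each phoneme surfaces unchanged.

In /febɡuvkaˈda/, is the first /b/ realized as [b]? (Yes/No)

No

/b/ meets the environment for rule 2 (immediately after a vowel) → [β].
The actual realization is [β], not [b].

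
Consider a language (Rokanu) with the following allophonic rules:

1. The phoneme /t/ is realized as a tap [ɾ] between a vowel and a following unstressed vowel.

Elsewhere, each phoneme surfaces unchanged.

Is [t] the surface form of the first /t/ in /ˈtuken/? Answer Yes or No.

/t/ (word-initial) is in the target of rule 1 but the environment (between a vowel and a following unstressed vowel) is not met → [t].
The actual realization is [t], which matches [t].

Yes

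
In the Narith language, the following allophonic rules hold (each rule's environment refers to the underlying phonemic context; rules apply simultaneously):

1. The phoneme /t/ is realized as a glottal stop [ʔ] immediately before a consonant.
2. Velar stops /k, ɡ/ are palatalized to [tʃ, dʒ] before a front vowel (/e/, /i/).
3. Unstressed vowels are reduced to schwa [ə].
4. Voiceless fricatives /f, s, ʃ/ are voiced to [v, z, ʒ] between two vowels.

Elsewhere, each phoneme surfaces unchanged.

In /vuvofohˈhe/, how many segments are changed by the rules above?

4

Segments that undergo a rule: /u/ → [ə] (rule 3); /o/ → [ə] (rule 3); /f/ → [v] (rule 4); /o/ → [ə] (rule 3).
All other segments surface unchanged.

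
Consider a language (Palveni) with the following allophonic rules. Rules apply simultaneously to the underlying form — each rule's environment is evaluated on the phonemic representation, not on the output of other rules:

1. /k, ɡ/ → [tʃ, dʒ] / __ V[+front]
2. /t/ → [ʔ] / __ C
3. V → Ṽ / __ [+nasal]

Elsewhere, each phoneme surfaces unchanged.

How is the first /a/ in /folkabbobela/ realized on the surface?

/a/ — between /k/ and /b/; rule 3 does not apply here → [a].

[a]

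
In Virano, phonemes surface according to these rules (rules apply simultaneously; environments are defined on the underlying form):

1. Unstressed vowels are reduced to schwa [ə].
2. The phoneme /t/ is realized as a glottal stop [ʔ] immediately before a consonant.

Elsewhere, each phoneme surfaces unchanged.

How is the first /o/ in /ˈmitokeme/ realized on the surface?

[ə]

/o/ (between /t/ and /k/): in an unstressed syllable, so rule 1 applies → [ə].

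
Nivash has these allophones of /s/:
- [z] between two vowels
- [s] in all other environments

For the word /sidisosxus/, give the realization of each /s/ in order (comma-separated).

Occurrence 1 (position 1): no conditioning environment matches → elsewhere allophone [s].
Occurrence 2 (position 5): between two vowels → [z].
Occurrence 3 (position 7): no conditioning environment matches → elsewhere allophone [s].
Occurrence 4 (position 10): no conditioning environment matches → elsewhere allophone [s].

[s], [z], [s], [s]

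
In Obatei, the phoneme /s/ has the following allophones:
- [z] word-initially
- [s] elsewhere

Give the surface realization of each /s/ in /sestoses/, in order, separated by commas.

[z], [s], [s], [s]

Occurrence 1 (position 1): word-initially → [z].
Occurrence 2 (position 3): no conditioning environment matches → elsewhere allophone [s].
Occurrence 3 (position 6): no conditioning environment matches → elsewhere allophone [s].
Occurrence 4 (position 8): no conditioning environment matches → elsewhere allophone [s].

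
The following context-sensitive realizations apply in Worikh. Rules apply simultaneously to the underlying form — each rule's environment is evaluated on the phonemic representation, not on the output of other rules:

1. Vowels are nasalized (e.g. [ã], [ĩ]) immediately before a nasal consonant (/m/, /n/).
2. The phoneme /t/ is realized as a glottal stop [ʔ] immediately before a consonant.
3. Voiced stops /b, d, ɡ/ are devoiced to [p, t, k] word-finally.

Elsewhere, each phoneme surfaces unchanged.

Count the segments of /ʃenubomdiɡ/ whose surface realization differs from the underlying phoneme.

Segments that undergo a rule: /e/ → [ẽ] (rule 1); /o/ → [õ] (rule 1); /ɡ/ → [k] (rule 3).
All other segments surface unchanged.

3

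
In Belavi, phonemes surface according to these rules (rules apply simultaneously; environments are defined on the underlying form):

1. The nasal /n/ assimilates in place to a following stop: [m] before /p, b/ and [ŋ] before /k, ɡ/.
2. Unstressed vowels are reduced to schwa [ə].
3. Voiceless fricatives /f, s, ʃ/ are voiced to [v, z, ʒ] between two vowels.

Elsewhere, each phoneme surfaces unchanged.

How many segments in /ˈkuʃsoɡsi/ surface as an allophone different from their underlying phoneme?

2

Segments that undergo a rule: /o/ → [ə] (rule 2); /i/ → [ə] (rule 2).
All other segments surface unchanged.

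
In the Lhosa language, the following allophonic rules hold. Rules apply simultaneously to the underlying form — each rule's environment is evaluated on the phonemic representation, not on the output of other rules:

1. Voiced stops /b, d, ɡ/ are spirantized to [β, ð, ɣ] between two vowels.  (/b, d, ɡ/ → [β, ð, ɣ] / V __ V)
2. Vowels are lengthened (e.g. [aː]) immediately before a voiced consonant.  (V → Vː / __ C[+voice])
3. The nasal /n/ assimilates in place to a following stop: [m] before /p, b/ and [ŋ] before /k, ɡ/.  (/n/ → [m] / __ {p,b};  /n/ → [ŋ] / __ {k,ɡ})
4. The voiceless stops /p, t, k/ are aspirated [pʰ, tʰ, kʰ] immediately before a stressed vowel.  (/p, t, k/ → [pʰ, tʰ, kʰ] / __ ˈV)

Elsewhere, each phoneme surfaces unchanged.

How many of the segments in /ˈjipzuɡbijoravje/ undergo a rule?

4

Segments that undergo a rule: /u/ → [uː] (rule 2); /i/ → [iː] (rule 2); /o/ → [oː] (rule 2); /a/ → [aː] (rule 2).
All other segments surface unchanged.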